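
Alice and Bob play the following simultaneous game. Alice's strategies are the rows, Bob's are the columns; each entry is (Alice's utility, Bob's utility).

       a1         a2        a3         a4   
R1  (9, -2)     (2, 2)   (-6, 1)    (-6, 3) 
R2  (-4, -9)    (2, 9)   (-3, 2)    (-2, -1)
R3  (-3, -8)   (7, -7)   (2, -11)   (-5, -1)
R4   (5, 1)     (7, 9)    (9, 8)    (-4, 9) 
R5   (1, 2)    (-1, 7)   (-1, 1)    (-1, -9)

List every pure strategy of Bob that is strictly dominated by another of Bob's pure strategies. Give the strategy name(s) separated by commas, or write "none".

a1, a3

a2 strictly dominates a1 — R1: 2>-2, R2: 9>-9, R3: -7>-8, R4: 9>1, R5: 7>2.
Nothing dominates a2: a1 at R1 (2>-2); a3 at R1 (2>1); a4 at R2 (9>-1).
a3 is strictly dominated by a2 (R1: 2>1, R2: 9>2, R3: -7>-11, R4: 9>8, R5: 7>1).
a4 is not dominated — it holds its own against a1 at R1 (3>-2); a2 at R1 (3>2); a3 at R1 (3>1).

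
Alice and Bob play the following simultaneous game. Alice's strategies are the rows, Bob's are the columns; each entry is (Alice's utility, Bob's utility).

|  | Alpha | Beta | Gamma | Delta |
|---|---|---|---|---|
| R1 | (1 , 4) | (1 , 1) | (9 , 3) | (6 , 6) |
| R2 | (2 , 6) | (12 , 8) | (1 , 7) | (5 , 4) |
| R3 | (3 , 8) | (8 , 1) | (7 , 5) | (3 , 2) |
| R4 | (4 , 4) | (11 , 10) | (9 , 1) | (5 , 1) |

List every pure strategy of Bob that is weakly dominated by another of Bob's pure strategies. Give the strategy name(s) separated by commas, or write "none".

none

Nothing dominates Alpha: Beta at R1 (4>1); Gamma at R1 (4>3); Delta at R2 (6>4).
Beta is not dominated — it holds its own against Alpha at R2 (8>6); Gamma at R2 (8>7); Delta at R2 (8>4).
Gamma is not dominated — it holds its own against Alpha at R2 (7>6); Beta at R1 (3>1); Delta at R2 (7>4).
Delta is not dominated — it holds its own against Alpha at R1 (6>4); Beta at R1 (6>1); Gamma at R1 (6>3).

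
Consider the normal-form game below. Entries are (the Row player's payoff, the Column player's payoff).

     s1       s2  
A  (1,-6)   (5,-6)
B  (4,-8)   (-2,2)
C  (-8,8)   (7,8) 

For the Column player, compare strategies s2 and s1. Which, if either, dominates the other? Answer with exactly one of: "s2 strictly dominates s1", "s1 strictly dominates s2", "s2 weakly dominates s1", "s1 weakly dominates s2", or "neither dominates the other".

Compare s2 to s1 across each opponent action: A: -6=-6, B: 2>-8, C: 8=8.
s2 is at least as good everywhere and strictly better somewhere (tied only at A, C), so s2 weakly but not strictly dominates s1.

s2 weakly dominates s1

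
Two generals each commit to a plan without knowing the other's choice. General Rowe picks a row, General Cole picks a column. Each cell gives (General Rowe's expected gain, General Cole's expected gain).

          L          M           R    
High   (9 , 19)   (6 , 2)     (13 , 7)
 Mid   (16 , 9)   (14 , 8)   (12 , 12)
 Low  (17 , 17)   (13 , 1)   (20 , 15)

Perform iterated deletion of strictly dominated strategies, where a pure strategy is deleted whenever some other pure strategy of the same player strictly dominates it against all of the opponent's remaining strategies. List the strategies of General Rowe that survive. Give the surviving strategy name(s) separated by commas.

Low

For General Rowe, Low strictly dominates High on the remaining columns (L: 17>9, M: 13>6, R: 20>13); eliminate High.
Column M is eliminated: L beats it against every remaining row (Mid: 9>8, Low: 17>1).
Row Mid is eliminated: Low beats it against every remaining column (L: 17>16, R: 20>12).
General Cole's strategy R is strictly dominated by L (Low: 17>15) and is removed.
Among the remaining strategies, none is strictly dominated by another pure strategy of the same player, so the elimination stops.
Surviving strategies — General Rowe: {Low}; General Cole: {L}.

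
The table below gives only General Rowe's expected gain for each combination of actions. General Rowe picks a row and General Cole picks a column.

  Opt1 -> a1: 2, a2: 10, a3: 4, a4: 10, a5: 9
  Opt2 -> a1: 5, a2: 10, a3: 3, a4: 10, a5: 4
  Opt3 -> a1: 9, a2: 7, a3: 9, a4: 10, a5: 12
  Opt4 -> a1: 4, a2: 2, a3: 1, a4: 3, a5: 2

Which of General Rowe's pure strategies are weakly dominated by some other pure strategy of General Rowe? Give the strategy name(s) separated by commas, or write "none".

Opt1 is not dominated — it holds its own against Opt2 at a3 (4>3); Opt3 at a2 (10>7); Opt4 at a2 (10>2).
Opt2 is not dominated — it holds its own against Opt1 at a1 (5>2); Opt3 at a2 (10>7); Opt4 at a1 (5>4).
Opt3: no other strategy beats it everywhere (Opt1 at a1 (9>2); Opt2 at a1 (9>5); Opt4 at a1 (9>4)).
Opt4: dominated, since Opt2 does at least as well everywhere (a1: 5>4, a2: 10>2, a3: 3>1, a4: 10>3, a5: 4>2).

Opt4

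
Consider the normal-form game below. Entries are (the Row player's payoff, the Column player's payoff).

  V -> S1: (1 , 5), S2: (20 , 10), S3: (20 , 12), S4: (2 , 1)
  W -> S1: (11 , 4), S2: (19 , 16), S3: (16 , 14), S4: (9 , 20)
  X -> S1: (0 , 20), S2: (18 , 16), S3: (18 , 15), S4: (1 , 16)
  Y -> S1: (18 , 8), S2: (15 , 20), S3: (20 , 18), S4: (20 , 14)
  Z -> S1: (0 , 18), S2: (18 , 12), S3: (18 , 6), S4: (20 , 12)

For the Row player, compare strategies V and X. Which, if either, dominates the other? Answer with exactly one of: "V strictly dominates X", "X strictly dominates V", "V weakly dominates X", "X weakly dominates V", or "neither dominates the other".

Compare V to X across every action of the Column player: S1: 1>0, S2: 20>18, S3: 20>18, S4: 2>1.
V gives a strictly higher payoff against every action of the Column player, so V strictly dominates X.

V strictly dominates X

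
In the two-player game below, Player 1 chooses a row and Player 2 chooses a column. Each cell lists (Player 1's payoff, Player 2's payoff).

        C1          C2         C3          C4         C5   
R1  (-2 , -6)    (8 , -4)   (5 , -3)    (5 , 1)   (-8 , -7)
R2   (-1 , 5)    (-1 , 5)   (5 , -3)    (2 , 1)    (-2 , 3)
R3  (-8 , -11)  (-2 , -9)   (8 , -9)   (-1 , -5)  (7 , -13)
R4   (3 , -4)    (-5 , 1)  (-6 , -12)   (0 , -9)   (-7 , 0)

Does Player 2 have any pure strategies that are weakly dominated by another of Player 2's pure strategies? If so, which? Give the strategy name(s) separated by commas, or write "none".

C1, C3, C5

C1: dominated, since C2 does at least as well everywhere (R1: -4>-6, R2: 5=5, R3: -9>-11, R4: 1>-4).
C2 is not dominated — it holds its own against C1 at R1 (-4>-6); C3 at R2 (5>-3); C4 at R2 (5>1); C5 at R1 (-4>-7).
C3: dominated, since C4 does at least as well everywhere (R1: 1>-3, R2: 1>-3, R3: -5>-9, R4: -9>-12).
C4: no other strategy beats it everywhere (C1 at R1 (1>-6); C2 at R1 (1>-4); C3 at R1 (1>-3); C5 at R1 (1>-7)).
C5 is weakly dominated by C2 (R1: -4>-7, R2: 5>3, R3: -9>-13, R4: 1>0).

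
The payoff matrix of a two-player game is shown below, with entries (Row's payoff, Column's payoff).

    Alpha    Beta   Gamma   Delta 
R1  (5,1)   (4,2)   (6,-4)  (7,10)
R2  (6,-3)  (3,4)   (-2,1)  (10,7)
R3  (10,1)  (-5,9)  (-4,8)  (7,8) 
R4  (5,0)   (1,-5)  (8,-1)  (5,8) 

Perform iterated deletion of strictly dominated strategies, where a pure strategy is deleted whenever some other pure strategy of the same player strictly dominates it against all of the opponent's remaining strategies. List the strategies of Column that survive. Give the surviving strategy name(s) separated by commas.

Delta

Column Alpha is eliminated: Delta beats it against every remaining row (R1: 10>1, R2: 7>-3, R3: 8>1, R4: 8>0).
Row R3 is eliminated: R2 beats it against every remaining column (Beta: 3>-5, Gamma: -2>-4, Delta: 10>7).
Column's strategy Beta is strictly dominated by Delta (R1: 10>2, R2: 7>4, R4: 8>-5) and is removed.
For Column, Delta strictly dominates Gamma on the remaining rows (R1: 10>-4, R2: 7>1, R4: 8>-1); eliminate Gamma.
Row R1 is eliminated: R2 beats it against every remaining column (Delta: 10>7).
For Row, R2 strictly dominates R4 on the remaining columns (Delta: 10>5); eliminate R4.
Among the remaining strategies, none is strictly dominated by another pure strategy of the same player, so the elimination stops.
Surviving strategies — Row: {R2}; Column: {Delta}.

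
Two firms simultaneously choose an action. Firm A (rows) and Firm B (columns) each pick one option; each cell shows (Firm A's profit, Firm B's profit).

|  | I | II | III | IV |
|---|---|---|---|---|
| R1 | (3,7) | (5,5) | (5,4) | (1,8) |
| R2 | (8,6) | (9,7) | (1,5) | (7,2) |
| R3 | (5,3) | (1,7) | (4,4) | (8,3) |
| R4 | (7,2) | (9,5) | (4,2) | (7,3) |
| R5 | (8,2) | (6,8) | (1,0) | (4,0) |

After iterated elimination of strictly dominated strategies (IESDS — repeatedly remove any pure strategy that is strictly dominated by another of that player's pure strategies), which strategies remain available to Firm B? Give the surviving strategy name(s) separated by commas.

Column III is eliminated: II beats it against every remaining row (R1: 5>4, R2: 7>5, R3: 7>4, R4: 5>2, R5: 8>0).
For Firm A, R2 strictly dominates R1 on the remaining columns (I: 8>3, II: 9>5, IV: 7>1); eliminate R1.
Firm B's strategy I is strictly dominated by II (R2: 7>6, R3: 7>3, R4: 5>2, R5: 8>2) and is removed.
For Firm A, R2 strictly dominates R5 on the remaining columns (II: 9>6, IV: 7>4); eliminate R5.
Firm B's strategy IV is strictly dominated by II (R2: 7>2, R3: 7>3, R4: 5>3) and is removed.
Row R3 is eliminated: R2 beats it against every remaining column (II: 9>1).
Among the remaining strategies, none is strictly dominated by another pure strategy of the same player, so the elimination stops.
Surviving strategies — Firm A: {R2, R4}; Firm B: {II}.

II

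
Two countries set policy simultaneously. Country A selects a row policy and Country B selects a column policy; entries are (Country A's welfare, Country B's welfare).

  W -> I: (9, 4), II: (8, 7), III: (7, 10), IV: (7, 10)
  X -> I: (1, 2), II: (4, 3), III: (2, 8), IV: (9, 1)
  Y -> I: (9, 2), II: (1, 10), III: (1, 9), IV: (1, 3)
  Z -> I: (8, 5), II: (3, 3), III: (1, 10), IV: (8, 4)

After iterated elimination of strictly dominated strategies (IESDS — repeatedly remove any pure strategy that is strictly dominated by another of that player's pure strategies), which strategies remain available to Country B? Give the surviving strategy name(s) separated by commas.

III, IV

Column I is eliminated: III beats it against every remaining row (W: 10>4, X: 8>2, Y: 9>2, Z: 10>5).
Country A's strategy Y is strictly dominated by W (II: 8>1, III: 7>1, IV: 7>1) and is removed.
Country A's strategy Z is strictly dominated by X (II: 4>3, III: 2>1, IV: 9>8) and is removed.
Column II is eliminated: III beats it against every remaining row (W: 10>7, X: 8>3).
Among the remaining strategies, none is strictly dominated by another pure strategy of the same player, so the elimination stops.
Surviving strategies — Country A: {W, X}; Country B: {III, IV}.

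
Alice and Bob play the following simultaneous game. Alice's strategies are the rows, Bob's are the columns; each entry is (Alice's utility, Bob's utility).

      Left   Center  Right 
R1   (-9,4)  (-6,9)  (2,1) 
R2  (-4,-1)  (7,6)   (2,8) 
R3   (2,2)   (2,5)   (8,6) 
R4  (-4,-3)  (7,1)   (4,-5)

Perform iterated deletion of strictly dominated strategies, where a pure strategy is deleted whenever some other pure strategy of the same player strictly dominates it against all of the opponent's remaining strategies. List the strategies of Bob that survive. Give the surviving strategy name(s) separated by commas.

Row R1 is eliminated: R3 beats it against every remaining column (Left: 2>-9, Center: 2>-6, Right: 8>2).
Column Left is eliminated: Center beats it against every remaining row (R2: 6>-1, R3: 5>2, R4: 1>-3).
Among the remaining strategies, none is strictly dominated by another pure strategy of the same player, so the elimination stops.
Surviving strategies — Alice: {R2, R3, R4}; Bob: {Center, Right}.

Center, Right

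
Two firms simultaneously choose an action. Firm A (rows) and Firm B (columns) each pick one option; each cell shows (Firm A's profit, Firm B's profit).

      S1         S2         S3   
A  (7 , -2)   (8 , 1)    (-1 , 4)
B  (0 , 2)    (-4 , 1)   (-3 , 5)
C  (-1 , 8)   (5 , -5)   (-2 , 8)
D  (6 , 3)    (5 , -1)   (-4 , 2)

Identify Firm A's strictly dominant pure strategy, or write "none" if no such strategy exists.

A

A vs B: S1: 7>0, S2: 8>-4, S3: -1>-3.
A vs C: S1: 7>-1, S2: 8>5, S3: -1>-2.
A vs D: S1: 7>6, S2: 8>5, S3: -1>-4.
A strictly beats every other strategy against every opponent action, so it is strictly dominant.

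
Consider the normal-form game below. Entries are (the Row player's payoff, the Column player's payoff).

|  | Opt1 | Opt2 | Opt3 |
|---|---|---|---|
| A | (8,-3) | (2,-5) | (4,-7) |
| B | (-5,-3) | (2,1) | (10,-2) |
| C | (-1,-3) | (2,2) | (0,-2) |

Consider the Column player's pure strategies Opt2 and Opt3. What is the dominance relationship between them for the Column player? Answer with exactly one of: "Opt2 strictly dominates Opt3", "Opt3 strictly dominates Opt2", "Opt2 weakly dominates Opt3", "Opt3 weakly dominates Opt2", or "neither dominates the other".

Opt2 strictly dominates Opt3

Compare Opt2 to Opt3 across each opponent action: A: -5>-7, B: 1>-2, C: 2>-2.
Opt2 gives a strictly higher payoff against each opponent action, so Opt2 strictly dominates Opt3.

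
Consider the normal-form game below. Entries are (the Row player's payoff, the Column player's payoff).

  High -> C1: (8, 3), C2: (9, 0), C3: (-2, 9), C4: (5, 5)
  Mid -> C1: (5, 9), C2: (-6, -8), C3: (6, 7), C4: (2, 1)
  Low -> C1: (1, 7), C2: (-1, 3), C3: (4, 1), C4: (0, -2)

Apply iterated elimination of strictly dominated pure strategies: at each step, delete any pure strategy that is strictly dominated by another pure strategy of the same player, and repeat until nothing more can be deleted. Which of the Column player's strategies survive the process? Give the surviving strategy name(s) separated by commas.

For the Column player, C1 strictly dominates C2 on the remaining rows (High: 3>0, Mid: 9>-8, Low: 7>3); eliminate C2.
For the Row player, Mid strictly dominates Low on the remaining columns (C1: 5>1, C3: 6>4, C4: 2>0); eliminate Low.
For the Column player, C3 strictly dominates C4 on the remaining rows (High: 9>5, Mid: 7>1); eliminate C4.
Among the remaining strategies, none is strictly dominated by another pure strategy of the same player, so the elimination stops.
Surviving strategies — the Row player: {High, Mid}; the Column player: {C1, C3}.

C1, C3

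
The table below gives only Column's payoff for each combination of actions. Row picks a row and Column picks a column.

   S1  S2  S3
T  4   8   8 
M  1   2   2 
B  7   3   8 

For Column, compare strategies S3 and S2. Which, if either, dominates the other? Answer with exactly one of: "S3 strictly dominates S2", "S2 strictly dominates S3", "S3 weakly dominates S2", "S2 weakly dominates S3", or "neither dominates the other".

S3 weakly dominates S2

S3's payoffs vs S2's, by Row's action — T: 8=8, M: 2=2, B: 8>3.
S3 is at least as good everywhere and strictly better somewhere (tied only at T, M), so S3 weakly but not strictly dominates S2.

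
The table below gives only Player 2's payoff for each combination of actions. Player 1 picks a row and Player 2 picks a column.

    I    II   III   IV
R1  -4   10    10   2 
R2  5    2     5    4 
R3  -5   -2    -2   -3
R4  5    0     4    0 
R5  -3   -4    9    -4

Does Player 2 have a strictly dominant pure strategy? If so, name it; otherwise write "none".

I fails to dominate II at R1 (-4<10).
II fails to dominate I at R2 (2<5).
III fails to dominate I at R2 (5=5).
IV fails to dominate I at R2 (4<5).
No single strategy dominates all the others.

none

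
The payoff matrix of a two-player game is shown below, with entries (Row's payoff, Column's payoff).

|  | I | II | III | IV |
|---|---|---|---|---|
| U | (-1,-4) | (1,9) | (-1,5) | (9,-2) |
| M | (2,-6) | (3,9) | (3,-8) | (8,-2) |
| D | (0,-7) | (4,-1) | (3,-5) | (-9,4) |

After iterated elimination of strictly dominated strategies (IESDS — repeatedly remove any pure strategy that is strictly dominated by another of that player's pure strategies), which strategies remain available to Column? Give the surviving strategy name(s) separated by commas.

For Column, II strictly dominates I on the remaining rows (U: 9>-4, M: 9>-6, D: -1>-7); eliminate I.
Column III is eliminated: II beats it against every remaining row (U: 9>5, M: 9>-8, D: -1>-5).
Among the remaining strategies, none is strictly dominated by another pure strategy of the same player, so the elimination stops.
Surviving strategies — Row: {U, M, D}; Column: {II, IV}.

II, IV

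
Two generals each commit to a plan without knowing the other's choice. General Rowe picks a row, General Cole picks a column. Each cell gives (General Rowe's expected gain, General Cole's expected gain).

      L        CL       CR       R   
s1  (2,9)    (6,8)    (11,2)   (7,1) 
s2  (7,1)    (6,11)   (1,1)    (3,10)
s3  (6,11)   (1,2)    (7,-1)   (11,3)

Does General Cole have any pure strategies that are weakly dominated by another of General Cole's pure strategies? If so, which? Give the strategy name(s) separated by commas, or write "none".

CR

L: no other strategy beats it everywhere (CL at s1 (9>8); CR at s1 (9>2); R at s1 (9>1)).
CL: no other strategy beats it everywhere (L at s2 (11>1); CR at s1 (8>2); R at s1 (8>1)).
L weakly dominates CR — s1: 9>2, s2: 1=1, s3: 11>-1.
R is not dominated — it holds its own against L at s2 (10>1); CL at s3 (3>2); CR at s2 (10>1).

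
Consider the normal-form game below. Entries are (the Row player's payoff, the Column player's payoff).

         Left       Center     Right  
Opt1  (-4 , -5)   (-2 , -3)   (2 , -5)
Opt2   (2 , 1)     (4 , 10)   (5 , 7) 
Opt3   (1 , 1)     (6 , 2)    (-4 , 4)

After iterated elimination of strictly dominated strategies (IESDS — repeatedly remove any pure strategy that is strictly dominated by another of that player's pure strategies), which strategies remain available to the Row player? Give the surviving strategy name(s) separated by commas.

For the Row player, Opt2 strictly dominates Opt1 on the remaining columns (Left: 2>-4, Center: 4>-2, Right: 5>2); eliminate Opt1.
The Column player's strategy Left is strictly dominated by Center (Opt2: 10>1, Opt3: 2>1) and is removed.
Among the remaining strategies, none is strictly dominated by another pure strategy of the same player, so the elimination stops.
Surviving strategies — the Row player: {Opt2, Opt3}; the Column player: {Center, Right}.

Opt2, Opt3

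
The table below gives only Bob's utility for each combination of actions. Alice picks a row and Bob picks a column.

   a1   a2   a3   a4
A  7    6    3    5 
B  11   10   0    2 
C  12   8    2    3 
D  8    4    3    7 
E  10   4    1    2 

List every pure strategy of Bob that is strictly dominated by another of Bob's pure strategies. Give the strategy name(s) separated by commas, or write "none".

a1 is not dominated — it holds its own against a2 at A (7>6); a3 at A (7>3); a4 at A (7>5).
a1 strictly dominates a2 — A: 7>6, B: 11>10, C: 12>8, D: 8>4, E: 10>4.
a3: dominated, since a1 does at least as well everywhere (A: 7>3, B: 11>0, C: 12>2, D: 8>3, E: 10>1).
a1 strictly dominates a4 — A: 7>5, B: 11>2, C: 12>3, D: 8>7, E: 10>2.

a2, a3, a4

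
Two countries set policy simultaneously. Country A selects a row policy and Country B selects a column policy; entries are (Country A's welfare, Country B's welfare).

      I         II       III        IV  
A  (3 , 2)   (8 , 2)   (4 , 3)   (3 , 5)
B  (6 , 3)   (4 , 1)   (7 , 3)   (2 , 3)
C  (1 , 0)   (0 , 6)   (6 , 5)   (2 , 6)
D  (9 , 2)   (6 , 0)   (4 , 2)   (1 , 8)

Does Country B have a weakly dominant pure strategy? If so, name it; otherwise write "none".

IV vs I: A: 5>2, B: 3=3, C: 6>0, D: 8>2.
IV vs II: A: 5>2, B: 3>1, C: 6=6, D: 8>0.
IV vs III: A: 5>3, B: 3=3, C: 6>5, D: 8>2.
IV is at least as good as every other strategy against every opponent action, so it is weakly dominant.

IV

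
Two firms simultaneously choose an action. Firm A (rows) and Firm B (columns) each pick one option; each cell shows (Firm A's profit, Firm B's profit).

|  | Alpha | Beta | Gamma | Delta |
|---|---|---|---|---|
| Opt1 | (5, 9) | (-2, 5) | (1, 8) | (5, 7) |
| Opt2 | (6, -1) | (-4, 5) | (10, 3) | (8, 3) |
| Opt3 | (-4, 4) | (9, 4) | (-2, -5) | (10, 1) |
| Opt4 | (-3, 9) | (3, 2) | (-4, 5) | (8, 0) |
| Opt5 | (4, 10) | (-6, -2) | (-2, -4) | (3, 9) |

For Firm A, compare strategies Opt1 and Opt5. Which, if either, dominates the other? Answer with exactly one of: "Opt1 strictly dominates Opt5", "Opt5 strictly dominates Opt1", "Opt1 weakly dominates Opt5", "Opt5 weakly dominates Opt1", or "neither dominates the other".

Opt1's payoffs vs Opt5's, by Firm B's action — Alpha: 5>4, Beta: -2>-6, Gamma: 1>-2, Delta: 5>3.
Every comparison favours Opt1, so Opt1 strictly dominates Opt5.

Opt1 strictly dominates Opt5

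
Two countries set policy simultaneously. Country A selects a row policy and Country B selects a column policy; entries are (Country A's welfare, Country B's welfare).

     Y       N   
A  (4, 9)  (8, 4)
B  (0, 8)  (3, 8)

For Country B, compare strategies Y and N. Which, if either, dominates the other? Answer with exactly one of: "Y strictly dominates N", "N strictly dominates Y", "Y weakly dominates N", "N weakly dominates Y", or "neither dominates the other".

Y weakly dominates N

Y's payoffs vs N's, by Country A's action — A: 9>4, B: 8=8.
Y is at least as good everywhere and strictly better somewhere (tied only at B), so Y weakly but not strictly dominates N.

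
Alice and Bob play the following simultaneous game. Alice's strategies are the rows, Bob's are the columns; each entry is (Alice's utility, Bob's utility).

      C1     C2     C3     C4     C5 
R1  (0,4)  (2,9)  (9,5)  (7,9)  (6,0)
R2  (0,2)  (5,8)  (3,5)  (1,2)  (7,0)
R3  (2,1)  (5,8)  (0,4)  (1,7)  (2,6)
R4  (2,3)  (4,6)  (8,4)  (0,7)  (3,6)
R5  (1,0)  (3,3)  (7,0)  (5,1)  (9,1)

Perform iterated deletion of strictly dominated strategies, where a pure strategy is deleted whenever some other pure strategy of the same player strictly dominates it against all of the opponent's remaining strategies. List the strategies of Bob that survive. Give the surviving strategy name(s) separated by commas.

C2, C4

Column C1 is eliminated: C2 beats it against every remaining row (R1: 9>4, R2: 8>2, R3: 8>1, R4: 6>3, R5: 3>0).
Column C3 is eliminated: C2 beats it against every remaining row (R1: 9>5, R2: 8>5, R3: 8>4, R4: 6>4, R5: 3>0).
For Alice, R2 strictly dominates R4 on the remaining columns (C2: 5>4, C4: 1>0, C5: 7>3); eliminate R4.
Bob's strategy C5 is strictly dominated by C2 (R1: 9>0, R2: 8>0, R3: 8>6, R5: 3>1) and is removed.
Among the remaining strategies, none is strictly dominated by another pure strategy of the same player, so the elimination stops.
Surviving strategies — Alice: {R1, R2, R3, R5}; Bob: {C2, C4}.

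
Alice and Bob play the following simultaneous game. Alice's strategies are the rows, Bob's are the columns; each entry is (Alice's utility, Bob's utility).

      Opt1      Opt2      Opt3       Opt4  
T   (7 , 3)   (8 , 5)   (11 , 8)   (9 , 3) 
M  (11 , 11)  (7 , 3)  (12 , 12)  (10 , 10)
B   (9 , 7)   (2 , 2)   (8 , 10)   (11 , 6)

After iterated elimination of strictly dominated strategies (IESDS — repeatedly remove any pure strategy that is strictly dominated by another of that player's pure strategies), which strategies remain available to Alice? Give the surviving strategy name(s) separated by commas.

Bob's strategy Opt1 is strictly dominated by Opt3 (T: 8>3, M: 12>11, B: 10>7) and is removed.
Column Opt2 is eliminated: Opt3 beats it against every remaining row (T: 8>5, M: 12>3, B: 10>2).
For Alice, M strictly dominates T on the remaining columns (Opt3: 12>11, Opt4: 10>9); eliminate T.
For Bob, Opt3 strictly dominates Opt4 on the remaining rows (M: 12>10, B: 10>6); eliminate Opt4.
Alice's strategy B is strictly dominated by M (Opt3: 12>8) and is removed.
Among the remaining strategies, none is strictly dominated by another pure strategy of the same player, so the elimination stops.
Surviving strategies — Alice: {M}; Bob: {Opt3}.

M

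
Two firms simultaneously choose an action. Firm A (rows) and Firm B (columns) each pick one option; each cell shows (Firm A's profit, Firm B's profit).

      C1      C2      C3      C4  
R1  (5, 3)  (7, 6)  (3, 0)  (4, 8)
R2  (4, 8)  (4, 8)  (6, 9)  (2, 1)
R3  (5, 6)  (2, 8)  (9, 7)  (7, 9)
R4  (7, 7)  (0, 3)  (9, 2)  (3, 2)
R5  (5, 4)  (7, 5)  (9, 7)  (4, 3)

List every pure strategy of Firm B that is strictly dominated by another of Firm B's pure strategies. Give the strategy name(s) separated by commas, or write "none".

none

C1: no other strategy beats it everywhere (C2 at R2 (8=8); C3 at R1 (3>0); C4 at R2 (8>1)).
Nothing dominates C2: C1 at R1 (6>3); C3 at R1 (6>0); C4 at R2 (8>1).
C3: no other strategy beats it everywhere (C1 at R2 (9>8); C2 at R2 (9>8); C4 at R2 (9>1)).
C4 is not dominated — it holds its own against C1 at R1 (8>3); C2 at R1 (8>6); C3 at R1 (8>0).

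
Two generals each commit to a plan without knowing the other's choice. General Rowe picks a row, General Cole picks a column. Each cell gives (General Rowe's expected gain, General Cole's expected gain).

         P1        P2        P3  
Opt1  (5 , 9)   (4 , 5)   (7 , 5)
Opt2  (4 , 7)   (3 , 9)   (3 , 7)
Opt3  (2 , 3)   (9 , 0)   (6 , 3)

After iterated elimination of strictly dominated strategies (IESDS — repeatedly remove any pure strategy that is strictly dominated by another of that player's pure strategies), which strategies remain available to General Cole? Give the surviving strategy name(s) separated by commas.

P1

Row Opt2 is eliminated: Opt1 beats it against every remaining column (P1: 5>4, P2: 4>3, P3: 7>3).
General Cole's strategy P2 is strictly dominated by P1 (Opt1: 9>5, Opt3: 3>0) and is removed.
Row Opt3 is eliminated: Opt1 beats it against every remaining column (P1: 5>2, P3: 7>6).
Column P3 is eliminated: P1 beats it against every remaining row (Opt1: 9>5).
Among the remaining strategies, none is strictly dominated by another pure strategy of the same player, so the elimination stops.
Surviving strategies — General Rowe: {Opt1}; General Cole: {P1}.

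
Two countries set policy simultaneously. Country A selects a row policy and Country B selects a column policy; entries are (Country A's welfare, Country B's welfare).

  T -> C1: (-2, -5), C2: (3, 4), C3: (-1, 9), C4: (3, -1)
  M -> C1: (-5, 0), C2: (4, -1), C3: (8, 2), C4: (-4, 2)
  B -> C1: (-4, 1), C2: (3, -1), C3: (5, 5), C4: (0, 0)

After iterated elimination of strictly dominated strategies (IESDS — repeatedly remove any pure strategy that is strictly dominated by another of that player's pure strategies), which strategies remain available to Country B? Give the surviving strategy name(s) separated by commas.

Column C1 is eliminated: C3 beats it against every remaining row (T: 9>-5, M: 2>0, B: 5>1).
Column C2 is eliminated: C3 beats it against every remaining row (T: 9>4, M: 2>-1, B: 5>-1).
Among the remaining strategies, none is strictly dominated by another pure strategy of the same player, so the elimination stops.
Surviving strategies — Country A: {T, M, B}; Country B: {C3, C4}.

C3, C4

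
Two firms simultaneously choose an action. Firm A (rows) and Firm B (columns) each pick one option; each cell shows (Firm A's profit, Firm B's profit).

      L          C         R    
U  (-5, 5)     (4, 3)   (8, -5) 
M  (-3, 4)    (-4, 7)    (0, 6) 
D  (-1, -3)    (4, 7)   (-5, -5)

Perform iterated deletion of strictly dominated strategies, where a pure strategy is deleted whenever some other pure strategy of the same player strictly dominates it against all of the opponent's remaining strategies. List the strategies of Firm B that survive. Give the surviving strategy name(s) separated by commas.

L, C

For Firm B, C strictly dominates R on the remaining rows (U: 3>-5, M: 7>6, D: 7>-5); eliminate R.
For Firm A, D strictly dominates M on the remaining columns (L: -1>-3, C: 4>-4); eliminate M.
Among the remaining strategies, none is strictly dominated by another pure strategy of the same player, so the elimination stops.
Surviving strategies — Firm A: {U, D}; Firm B: {L, C}.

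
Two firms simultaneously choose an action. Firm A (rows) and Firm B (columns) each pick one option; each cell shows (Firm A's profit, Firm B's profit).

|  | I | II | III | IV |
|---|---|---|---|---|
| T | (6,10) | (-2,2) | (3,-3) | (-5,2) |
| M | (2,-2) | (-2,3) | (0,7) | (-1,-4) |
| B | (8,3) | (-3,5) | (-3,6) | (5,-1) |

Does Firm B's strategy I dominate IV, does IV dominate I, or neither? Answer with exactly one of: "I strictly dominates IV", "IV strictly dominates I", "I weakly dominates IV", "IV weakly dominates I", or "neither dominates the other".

I strictly dominates IV

I's payoffs vs IV's, by Firm A's action — T: 10>2, M: -2>-4, B: 3>-1.
Every comparison favours I, so I strictly dominates IV.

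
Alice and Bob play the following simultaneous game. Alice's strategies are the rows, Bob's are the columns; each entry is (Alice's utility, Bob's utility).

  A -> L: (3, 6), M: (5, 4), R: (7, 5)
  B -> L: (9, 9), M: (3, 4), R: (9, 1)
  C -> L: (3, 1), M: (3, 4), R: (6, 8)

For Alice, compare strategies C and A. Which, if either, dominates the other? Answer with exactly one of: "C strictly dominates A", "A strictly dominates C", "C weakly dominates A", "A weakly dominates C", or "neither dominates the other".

A weakly dominates C

C's payoffs vs A's, by Bob's action — L: 3=3, M: 3<5, R: 6<7.
A is at least as good everywhere and strictly better somewhere (tied at L), so A weakly dominates C.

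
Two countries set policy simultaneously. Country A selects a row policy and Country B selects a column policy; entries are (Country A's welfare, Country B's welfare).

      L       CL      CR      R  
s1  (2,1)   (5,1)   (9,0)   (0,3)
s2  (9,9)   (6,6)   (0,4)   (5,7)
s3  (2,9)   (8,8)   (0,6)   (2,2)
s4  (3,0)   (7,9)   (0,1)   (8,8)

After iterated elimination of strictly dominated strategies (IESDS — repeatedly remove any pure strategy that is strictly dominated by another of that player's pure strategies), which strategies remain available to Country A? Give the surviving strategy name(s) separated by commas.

s2, s3, s4

Column CR is eliminated: CL beats it against every remaining row (s1: 1>0, s2: 6>4, s3: 8>6, s4: 9>1).
Country A's strategy s1 is strictly dominated by s2 (L: 9>2, CL: 6>5, R: 5>0) and is removed.
Among the remaining strategies, none is strictly dominated by another pure strategy of the same player, so the elimination stops.
Surviving strategies — Country A: {s2, s3, s4}; Country B: {L, CL, R}.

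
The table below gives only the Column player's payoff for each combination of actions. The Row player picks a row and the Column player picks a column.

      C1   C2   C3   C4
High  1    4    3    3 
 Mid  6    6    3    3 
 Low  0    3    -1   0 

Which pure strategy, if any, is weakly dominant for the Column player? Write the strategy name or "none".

C2

C2 vs C1: High: 4>1, Mid: 6=6, Low: 3>0.
C2 vs C3: High: 4>3, Mid: 6>3, Low: 3>-1.
C2 vs C4: High: 4>3, Mid: 6>3, Low: 3>0.
C2 is at least as good as every other strategy against every opponent action, so it is weakly dominant.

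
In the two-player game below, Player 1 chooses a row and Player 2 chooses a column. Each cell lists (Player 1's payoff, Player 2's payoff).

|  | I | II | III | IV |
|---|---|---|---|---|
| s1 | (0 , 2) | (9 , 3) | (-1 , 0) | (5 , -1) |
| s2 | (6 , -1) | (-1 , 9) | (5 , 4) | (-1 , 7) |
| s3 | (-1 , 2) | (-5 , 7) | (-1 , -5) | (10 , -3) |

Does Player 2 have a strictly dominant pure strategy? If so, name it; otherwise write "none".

II vs I: s1: 3>2, s2: 9>-1, s3: 7>2.
II vs III: s1: 3>0, s2: 9>4, s3: 7>-5.
II vs IV: s1: 3>-1, s2: 9>7, s3: 7>-3.
II strictly beats every other strategy against every opponent action, so it is strictly dominant.

II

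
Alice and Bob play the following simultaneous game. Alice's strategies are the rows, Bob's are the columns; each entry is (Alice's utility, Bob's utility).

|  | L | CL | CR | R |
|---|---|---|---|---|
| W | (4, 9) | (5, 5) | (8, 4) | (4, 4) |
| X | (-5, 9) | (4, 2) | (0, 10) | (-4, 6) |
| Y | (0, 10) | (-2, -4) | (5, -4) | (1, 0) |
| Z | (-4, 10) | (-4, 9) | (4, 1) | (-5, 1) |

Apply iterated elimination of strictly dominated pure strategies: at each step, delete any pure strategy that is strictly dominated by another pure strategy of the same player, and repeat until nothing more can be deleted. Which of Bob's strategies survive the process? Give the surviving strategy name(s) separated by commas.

Alice's strategy X is strictly dominated by W (L: 4>-5, CL: 5>4, CR: 8>0, R: 4>-4) and is removed.
Row Y is eliminated: W beats it against every remaining column (L: 4>0, CL: 5>-2, CR: 8>5, R: 4>1).
Row Z is eliminated: W beats it against every remaining column (L: 4>-4, CL: 5>-4, CR: 8>4, R: 4>-5).
Bob's strategy CL is strictly dominated by L (W: 9>5) and is removed.
Bob's strategy CR is strictly dominated by L (W: 9>4) and is removed.
Bob's strategy R is strictly dominated by L (W: 9>4) and is removed.
Among the remaining strategies, none is strictly dominated by another pure strategy of the same player, so the elimination stops.
Surviving strategies — Alice: {W}; Bob: {L}.

L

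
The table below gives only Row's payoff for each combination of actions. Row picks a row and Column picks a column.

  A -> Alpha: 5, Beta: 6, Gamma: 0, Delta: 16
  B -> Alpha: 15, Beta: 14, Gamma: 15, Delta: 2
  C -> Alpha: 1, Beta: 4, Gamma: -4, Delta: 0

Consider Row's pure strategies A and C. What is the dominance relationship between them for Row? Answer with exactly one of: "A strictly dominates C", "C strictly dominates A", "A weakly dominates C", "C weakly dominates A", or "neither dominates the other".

A strictly dominates C

A's payoffs vs C's, by Column's action — Alpha: 5>1, Beta: 6>4, Gamma: 0>-4, Delta: 16>0.
A gives a strictly higher payoff against each opponent action, so A strictly dominates C.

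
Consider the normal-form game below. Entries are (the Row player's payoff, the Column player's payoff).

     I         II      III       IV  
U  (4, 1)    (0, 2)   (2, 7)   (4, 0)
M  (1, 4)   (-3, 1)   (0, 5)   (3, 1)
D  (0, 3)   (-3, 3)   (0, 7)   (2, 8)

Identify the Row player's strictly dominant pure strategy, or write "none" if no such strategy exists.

U

U vs M: I: 4>1, II: 0>-3, III: 2>0, IV: 4>3.
U vs D: I: 4>0, II: 0>-3, III: 2>0, IV: 4>2.
U strictly beats every other strategy against every opponent action, so it is strictly dominant.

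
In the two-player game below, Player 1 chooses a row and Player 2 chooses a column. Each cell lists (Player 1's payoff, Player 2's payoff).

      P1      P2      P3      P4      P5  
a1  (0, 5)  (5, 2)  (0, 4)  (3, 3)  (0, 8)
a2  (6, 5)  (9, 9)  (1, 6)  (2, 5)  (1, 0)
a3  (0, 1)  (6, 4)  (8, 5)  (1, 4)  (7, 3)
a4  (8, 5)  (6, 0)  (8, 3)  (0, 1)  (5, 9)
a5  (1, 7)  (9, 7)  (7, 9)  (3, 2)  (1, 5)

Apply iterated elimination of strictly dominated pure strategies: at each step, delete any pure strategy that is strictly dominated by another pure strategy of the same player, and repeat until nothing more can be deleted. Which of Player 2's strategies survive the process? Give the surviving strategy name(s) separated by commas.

P1, P2, P3, P5

Player 2's strategy P4 is strictly dominated by P3 (a1: 4>3, a2: 6>5, a3: 5>4, a4: 3>1, a5: 9>2) and is removed.
Row a1 is eliminated: a2 beats it against every remaining column (P1: 6>0, P2: 9>5, P3: 1>0, P5: 1>0).
Among the remaining strategies, none is strictly dominated by another pure strategy of the same player, so the elimination stops.
Surviving strategies — Player 1: {a2, a3, a4, a5}; Player 2: {P1, P2, P3, P5}.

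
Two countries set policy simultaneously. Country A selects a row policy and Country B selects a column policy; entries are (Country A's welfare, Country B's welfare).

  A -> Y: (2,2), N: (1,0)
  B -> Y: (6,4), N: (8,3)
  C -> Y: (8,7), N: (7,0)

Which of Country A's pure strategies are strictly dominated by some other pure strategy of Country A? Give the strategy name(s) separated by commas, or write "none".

A

A: dominated, since B does at least as well everywhere (Y: 6>2, N: 8>1).
Nothing dominates B: A at Y (6>2); C at N (8>7).
C: no other strategy beats it everywhere (A at Y (8>2); B at Y (8>6)).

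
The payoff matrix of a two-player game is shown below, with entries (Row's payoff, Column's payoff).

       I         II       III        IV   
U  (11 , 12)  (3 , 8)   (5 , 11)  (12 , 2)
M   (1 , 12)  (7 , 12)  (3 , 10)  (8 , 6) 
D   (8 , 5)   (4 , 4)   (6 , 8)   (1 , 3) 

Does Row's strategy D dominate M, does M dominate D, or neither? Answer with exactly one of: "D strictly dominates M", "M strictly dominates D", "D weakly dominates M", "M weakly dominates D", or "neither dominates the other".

neither dominates the other

D's payoffs vs M's, by Column's action — I: 8>1, II: 4<7, III: 6>3, IV: 1<8.
D does better at I, III but worse at II, IV; neither strategy dominates the other.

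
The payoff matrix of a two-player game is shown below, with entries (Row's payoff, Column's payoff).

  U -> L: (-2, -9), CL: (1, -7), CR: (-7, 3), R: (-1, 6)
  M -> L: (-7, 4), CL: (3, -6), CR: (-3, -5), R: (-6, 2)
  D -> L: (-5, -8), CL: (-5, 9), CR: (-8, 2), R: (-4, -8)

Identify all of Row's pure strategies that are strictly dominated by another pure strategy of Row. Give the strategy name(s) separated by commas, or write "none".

U: no other strategy beats it everywhere (M at L (-2>-7); D at L (-2>-5)).
M is not dominated — it holds its own against U at CL (3>1); D at CL (3>-5).
U strictly dominates D — L: -2>-5, CL: 1>-5, CR: -7>-8, R: -1>-4.

D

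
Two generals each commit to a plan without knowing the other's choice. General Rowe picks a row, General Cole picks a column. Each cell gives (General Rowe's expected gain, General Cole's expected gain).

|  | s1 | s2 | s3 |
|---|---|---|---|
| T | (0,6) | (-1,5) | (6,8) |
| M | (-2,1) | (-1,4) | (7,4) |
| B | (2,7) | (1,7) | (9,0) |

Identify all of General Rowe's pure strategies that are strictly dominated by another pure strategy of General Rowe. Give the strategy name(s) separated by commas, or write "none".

B strictly dominates T — s1: 2>0, s2: 1>-1, s3: 9>6.
M: dominated, since B does at least as well everywhere (s1: 2>-2, s2: 1>-1, s3: 9>7).
Nothing dominates B: T at s1 (2>0); M at s1 (2>-2).

T, M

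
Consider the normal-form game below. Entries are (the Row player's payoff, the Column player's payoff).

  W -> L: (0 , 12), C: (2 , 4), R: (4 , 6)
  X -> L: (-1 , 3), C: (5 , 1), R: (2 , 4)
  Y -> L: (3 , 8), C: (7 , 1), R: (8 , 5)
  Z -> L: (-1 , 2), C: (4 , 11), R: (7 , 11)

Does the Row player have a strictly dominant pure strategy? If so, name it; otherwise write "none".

Y

Y vs W: L: 3>0, C: 7>2, R: 8>4.
Y vs X: L: 3>-1, C: 7>5, R: 8>2.
Y vs Z: L: 3>-1, C: 7>4, R: 8>7.
Y strictly beats every other strategy against every opponent action, so it is strictly dominant.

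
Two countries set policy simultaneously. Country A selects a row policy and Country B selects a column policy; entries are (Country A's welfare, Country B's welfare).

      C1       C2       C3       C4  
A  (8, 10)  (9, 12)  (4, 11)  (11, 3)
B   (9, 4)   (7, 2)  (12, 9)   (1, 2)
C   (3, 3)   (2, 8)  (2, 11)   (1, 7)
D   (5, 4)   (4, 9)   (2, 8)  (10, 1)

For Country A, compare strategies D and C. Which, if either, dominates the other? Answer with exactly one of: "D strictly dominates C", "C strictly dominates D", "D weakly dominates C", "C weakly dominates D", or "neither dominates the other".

Compare D to C across each opponent action: C1: 5>3, C2: 4>2, C3: 2=2, C4: 10>1.
D is at least as good everywhere and strictly better somewhere (tied only at C3), so D weakly but not strictly dominates C.

D weakly dominates C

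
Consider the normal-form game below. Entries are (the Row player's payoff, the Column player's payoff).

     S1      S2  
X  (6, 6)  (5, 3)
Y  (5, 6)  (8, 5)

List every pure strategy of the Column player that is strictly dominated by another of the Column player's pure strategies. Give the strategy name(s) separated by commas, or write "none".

S2

S1: no other strategy beats it everywhere (S2 at X (6>3)).
S2: dominated, since S1 does at least as well everywhere (X: 6>3, Y: 6>5).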